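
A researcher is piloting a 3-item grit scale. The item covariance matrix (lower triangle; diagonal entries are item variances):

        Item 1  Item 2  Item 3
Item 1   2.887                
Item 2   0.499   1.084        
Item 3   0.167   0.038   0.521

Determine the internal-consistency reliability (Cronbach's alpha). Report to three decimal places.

Σσᵢ² = 2.887 + 1.084 + 0.521 = 4.492
Sum of off-diagonal covariances = 0.704
σ²_T = 4.492 + 2 × 0.704 = 5.900
α = (k/(k−1))·(1 − Σσᵢ²/σ²_T) = (3/2)·(1 − 4.492/5.900) = 0.358

Cronbach's alpha = 0.358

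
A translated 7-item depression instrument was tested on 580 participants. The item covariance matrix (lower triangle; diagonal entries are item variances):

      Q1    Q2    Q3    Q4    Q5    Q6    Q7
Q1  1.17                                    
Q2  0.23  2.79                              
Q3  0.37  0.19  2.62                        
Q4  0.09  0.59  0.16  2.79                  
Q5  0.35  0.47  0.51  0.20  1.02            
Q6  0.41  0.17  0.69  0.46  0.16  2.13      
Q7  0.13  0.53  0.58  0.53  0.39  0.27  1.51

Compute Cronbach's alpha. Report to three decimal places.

ΣVar(i) = 1.17 + 2.79 + 2.62 + 2.79 + 1.02 + 2.13 + 1.51 = 14.03
Sum of the distinct covariances = 7.48
Var(T) = 14.03 + 2 × 7.48 = 28.99
α = (k/(k−1))·(1 − ΣVar(i)/Var(T)) = (7/6)·(1 − 14.03/28.99) = 0.602

Cronbach's alpha = 0.602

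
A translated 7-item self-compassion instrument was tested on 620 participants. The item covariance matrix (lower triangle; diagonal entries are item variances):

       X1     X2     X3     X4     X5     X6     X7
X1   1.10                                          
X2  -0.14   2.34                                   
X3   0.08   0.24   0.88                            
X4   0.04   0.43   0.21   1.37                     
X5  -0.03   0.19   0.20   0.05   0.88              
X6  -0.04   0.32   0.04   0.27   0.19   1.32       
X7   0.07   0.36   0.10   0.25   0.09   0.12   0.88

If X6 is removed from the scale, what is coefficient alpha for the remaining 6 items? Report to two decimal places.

Remaining items: X1, X2, X3, X4, X5, X7 (k = 6).
ΣVar(i) = 1.10 + 2.34 + 0.88 + 1.37 + 0.88 + 0.88 = 7.45
σ²_T = 7.45 + 2 × 2.14 = 11.73
α (item deleted) = (6/5)·(1 − 7.45/11.73) = 0.44

coefficient alpha = 0.44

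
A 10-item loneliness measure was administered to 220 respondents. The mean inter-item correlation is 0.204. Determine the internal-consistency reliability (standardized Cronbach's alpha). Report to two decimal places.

Standardized α = k·r̄ / (1 + (k−1)·r̄) = 10 × 0.204 / (1 + 9 × 0.204)
  = 2.0400 / 2.8360 = 0.72

standardized Cronbach's alpha = 0.72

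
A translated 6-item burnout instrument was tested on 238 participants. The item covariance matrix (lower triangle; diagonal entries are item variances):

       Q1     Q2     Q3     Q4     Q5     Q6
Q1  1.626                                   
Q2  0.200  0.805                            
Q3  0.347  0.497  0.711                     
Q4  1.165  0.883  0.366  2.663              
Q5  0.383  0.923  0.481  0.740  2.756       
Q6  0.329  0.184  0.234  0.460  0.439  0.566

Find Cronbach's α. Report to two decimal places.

Cronbach's α = 0.75

Σσᵢ² = 1.626 + 0.805 + 0.711 + 2.663 + 2.756 + 0.566 = 9.127
Sum of off-diagonal covariances = 7.631
Var(T) = 9.127 + 2 × 7.631 = 24.389
α = (k/(k−1))·(1 − Σσᵢ²/Var(T)) = (6/5)·(1 − 9.127/24.389) = 0.75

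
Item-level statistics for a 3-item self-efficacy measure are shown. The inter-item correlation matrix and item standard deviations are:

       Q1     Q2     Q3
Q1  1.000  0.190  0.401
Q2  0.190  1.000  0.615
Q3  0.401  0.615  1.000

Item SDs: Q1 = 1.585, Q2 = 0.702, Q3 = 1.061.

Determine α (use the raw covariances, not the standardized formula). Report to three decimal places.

Σσ²ᵢ = 1.585² + 0.702² + 1.061² = 4.1307
Covariances σ_ij = r_ij · s_i · s_j:
  σ(Q1,Q2) = 0.190 × 1.585 × 0.702 = 0.2114
  σ(Q1,Q3) = 0.401 × 1.585 × 1.061 = 0.6744
  σ(Q2,Q3) = 0.615 × 0.702 × 1.061 = 0.4581
σ²_T = Σσ²ᵢ + 2·Σσ_ij = 4.1307 + 2 × 1.3439 = 6.8185
α = (3/2)·(1 − 4.1307/6.8185) = 0.591

α = 0.591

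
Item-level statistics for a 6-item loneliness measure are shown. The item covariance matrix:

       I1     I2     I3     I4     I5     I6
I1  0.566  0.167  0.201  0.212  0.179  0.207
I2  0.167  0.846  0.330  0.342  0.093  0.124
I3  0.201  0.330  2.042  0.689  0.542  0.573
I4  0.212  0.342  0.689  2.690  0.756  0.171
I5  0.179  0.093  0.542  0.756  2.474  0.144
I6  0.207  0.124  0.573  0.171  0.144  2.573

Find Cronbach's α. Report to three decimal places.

Cronbach's α = 0.550

ΣVar(i) = 0.566 + 0.846 + 2.042 + 2.690 + 2.474 + 2.573 = 11.191
Sum of off-diagonal covariances = 4.730
σ²_total = 11.191 + 2 × 4.730 = 20.651
α = (k/(k−1))·(1 − ΣVar(i)/σ²_total) = (6/5)·(1 − 11.191/20.651) = 0.550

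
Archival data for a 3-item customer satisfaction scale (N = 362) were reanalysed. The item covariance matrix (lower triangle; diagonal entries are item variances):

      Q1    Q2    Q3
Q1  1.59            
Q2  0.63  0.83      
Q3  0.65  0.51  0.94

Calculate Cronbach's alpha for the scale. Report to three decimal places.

sum of item variances = 1.59 + 0.83 + 0.94 = 3.36
Sum of off-diagonal covariances = 1.79
Var(T) = 3.36 + 2 × 1.79 = 6.94
α = (k/(k−1))·(1 − sum of item variances/Var(T)) = (3/2)·(1 − 3.36/6.94) = 0.774

α = 0.774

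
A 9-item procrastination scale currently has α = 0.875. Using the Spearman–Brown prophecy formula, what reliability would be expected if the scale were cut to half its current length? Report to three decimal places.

predicted reliability = 0.778

Length factor m = 1/2
α' = m·α / (1 − (1−m)·α)
   = 1/2 × 0.875 / (1 − (1 − 1/2) × 0.875)
   = 0.4375 / 0.5625 = 0.778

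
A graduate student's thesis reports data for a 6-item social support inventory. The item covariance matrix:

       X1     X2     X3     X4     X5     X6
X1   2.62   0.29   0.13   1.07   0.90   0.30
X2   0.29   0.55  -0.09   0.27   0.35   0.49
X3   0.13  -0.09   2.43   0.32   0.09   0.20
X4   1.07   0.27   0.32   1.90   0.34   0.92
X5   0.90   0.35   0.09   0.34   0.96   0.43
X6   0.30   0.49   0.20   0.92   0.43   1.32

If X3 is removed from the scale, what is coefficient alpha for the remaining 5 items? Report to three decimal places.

Remaining items: X1, X2, X4, X5, X6 (k = 5).
Σσ²ᵢ = 2.62 + 0.55 + 1.90 + 0.96 + 1.32 = 7.35
σ²_total = 7.35 + 2 × 5.36 = 18.07
α (item deleted) = (5/4)·(1 − 7.35/18.07) = 0.742

α = 0.742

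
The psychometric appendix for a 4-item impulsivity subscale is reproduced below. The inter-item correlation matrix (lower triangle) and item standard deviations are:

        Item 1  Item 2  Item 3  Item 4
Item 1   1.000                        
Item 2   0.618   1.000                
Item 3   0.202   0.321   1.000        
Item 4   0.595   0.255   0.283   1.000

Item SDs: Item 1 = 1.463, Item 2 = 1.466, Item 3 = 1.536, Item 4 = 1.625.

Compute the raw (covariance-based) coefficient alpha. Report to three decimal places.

α = 0.706

Σσ²ᵢ = 1.463² + 1.466² + 1.536² + 1.625² = 9.2894
Covariances σ_ij = r_ij · s_i · s_j:
  σ(Item 1,Item 2) = 0.618 × 1.463 × 1.466 = 1.3255
  σ(Item 1,Item 3) = 0.202 × 1.463 × 1.536 = 0.4539
  σ(Item 1,Item 4) = 0.595 × 1.463 × 1.625 = 1.4145
  σ(Item 2,Item 3) = 0.321 × 1.466 × 1.536 = 0.7228
  σ(Item 2,Item 4) = 0.255 × 1.466 × 1.625 = 0.6075
  σ(Item 3,Item 4) = 0.283 × 1.536 × 1.625 = 0.7064
σ²_T = Σσ²ᵢ + 2·Σσ_ij = 9.2894 + 2 × 5.2306 = 19.7506
α = (4/3)·(1 − 9.2894/19.7506) = 0.706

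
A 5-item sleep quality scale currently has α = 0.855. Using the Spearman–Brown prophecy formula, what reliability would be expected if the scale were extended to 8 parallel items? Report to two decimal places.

predicted reliability = 0.90

Length factor m = 8/5 = 1.6000
α' = m·α / (1 + (m−1)·α)
   = 8/5 × 0.855 / (1 + (8/5 − 1) × 0.855)
   = 1.3680 / 1.5130 = 0.90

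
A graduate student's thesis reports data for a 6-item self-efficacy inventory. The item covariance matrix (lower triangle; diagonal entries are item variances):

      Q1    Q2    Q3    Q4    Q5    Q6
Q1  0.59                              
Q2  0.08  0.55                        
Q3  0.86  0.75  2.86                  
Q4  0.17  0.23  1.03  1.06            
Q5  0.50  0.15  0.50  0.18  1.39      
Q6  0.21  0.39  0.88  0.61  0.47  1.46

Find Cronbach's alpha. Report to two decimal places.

α = 0.77

sum of item variances = 0.59 + 0.55 + 2.86 + 1.06 + 1.39 + 1.46 = 7.91
Sum of off-diagonal covariances = 7.01
Var(T) = 7.91 + 2 × 7.01 = 21.93
α = (k/(k−1))·(1 − sum of item variances/Var(T)) = (6/5)·(1 − 7.91/21.93) = 0.77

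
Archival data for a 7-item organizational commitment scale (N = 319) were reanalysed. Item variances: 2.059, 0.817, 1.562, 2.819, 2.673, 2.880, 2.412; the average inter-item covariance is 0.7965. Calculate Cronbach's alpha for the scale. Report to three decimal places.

sum of item variances = 2.059 + 0.817 + 1.562 + 2.819 + 2.673 + 2.880 + 2.412 = 15.222
Sum of the 21 distinct covariances = 21 × 0.7965 = 16.7265
σ²_T = sum of item variances + 2·Σcov = 15.222 + 2 × 16.7265 = 48.6750
α = (7/6)·(1 − 15.222/48.6750) = 0.802

α = 0.802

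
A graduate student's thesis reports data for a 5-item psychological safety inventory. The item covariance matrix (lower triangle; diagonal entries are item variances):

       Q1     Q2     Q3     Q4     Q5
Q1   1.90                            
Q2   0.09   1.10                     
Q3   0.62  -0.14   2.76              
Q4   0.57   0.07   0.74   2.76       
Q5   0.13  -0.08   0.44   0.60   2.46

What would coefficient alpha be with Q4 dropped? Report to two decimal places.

Remaining items: Q1, Q2, Q3, Q5 (k = 4).
Σσ²ᵢ = 1.90 + 1.10 + 2.76 + 2.46 = 8.22
total variance = 8.22 + 2 × 1.06 = 10.34
α (item deleted) = (4/3)·(1 − 8.22/10.34) = 0.27

α = 0.27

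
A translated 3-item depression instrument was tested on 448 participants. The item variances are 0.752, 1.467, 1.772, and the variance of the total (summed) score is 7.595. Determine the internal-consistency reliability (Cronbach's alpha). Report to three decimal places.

Σσᵢ² = 0.752 + 1.467 + 1.772 = 3.991
α = (k/(k−1))·(1 − Σσᵢ²/σ²_T) = (3/2)·(1 − 3.991/7.595) = 0.712

α = 0.712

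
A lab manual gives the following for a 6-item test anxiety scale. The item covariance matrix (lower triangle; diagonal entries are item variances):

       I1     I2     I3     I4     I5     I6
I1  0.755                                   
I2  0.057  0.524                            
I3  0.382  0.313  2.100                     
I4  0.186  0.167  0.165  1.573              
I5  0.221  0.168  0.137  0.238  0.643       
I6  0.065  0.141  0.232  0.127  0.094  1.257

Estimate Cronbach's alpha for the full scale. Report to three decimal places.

α = 0.528

sum of item variances = 0.755 + 0.524 + 2.100 + 1.573 + 0.643 + 1.257 = 6.852
Sum of off-diagonal covariances = 2.693
σ²_T = 6.852 + 2 × 2.693 = 12.238
α = (k/(k−1))·(1 − sum of item variances/σ²_T) = (6/5)·(1 − 6.852/12.238) = 0.528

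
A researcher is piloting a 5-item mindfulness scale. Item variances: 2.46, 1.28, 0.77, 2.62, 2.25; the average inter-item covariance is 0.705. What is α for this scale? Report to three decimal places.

α = 0.751

Σσ²ᵢ = 2.46 + 1.28 + 0.77 + 2.62 + 2.25 = 9.38
Sum of the 10 distinct covariances = 10 × 0.705 = 7.050
σ²_total = Σσ²ᵢ + 2·Σcov = 9.38 + 2 × 7.050 = 23.480
α = (5/4)·(1 − 9.38/23.480) = 0.751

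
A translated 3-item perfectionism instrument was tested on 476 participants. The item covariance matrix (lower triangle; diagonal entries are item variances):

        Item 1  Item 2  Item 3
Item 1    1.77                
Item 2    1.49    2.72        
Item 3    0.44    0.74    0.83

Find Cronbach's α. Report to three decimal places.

ΣVar(i) = 1.77 + 2.72 + 0.83 = 5.32
Σ_{i<j} σ_ij = 2.67
Var(T) = 5.32 + 2 × 2.67 = 10.66
α = (k/(k−1))·(1 − ΣVar(i)/Var(T)) = (3/2)·(1 − 5.32/10.66) = 0.751

Cronbach's α = 0.751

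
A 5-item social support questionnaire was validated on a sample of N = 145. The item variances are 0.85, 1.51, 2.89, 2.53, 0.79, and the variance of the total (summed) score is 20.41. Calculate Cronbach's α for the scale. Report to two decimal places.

ΣVar(i) = 0.85 + 1.51 + 2.89 + 2.53 + 0.79 = 8.57
α = (k/(k−1))·(1 − ΣVar(i)/Var(T)) = (5/4)·(1 − 8.57/20.41) = 0.73

α = 0.73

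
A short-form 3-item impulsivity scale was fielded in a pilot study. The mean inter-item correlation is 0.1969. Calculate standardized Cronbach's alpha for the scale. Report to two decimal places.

Standardized α = k·r̄ / (1 + (k−1)·r̄) = 3 × 0.1969 / (1 + 2 × 0.1969)
  = 0.5907 / 1.3938 = 0.42

α = 0.42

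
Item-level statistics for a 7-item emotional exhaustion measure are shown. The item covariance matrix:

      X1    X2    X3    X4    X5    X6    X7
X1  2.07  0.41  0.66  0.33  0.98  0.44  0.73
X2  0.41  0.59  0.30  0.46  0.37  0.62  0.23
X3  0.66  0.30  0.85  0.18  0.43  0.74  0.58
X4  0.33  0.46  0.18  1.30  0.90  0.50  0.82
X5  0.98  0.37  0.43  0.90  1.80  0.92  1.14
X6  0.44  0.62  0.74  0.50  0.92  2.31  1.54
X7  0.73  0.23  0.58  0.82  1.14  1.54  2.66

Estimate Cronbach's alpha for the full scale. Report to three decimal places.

Cronbach's alpha = 0.812

Σσᵢ² = 2.07 + 0.59 + 0.85 + 1.30 + 1.80 + 2.31 + 2.66 = 11.58
Sum of the distinct covariances = 13.28
σ²_T = 11.58 + 2 × 13.28 = 38.14
α = (k/(k−1))·(1 − Σσᵢ²/σ²_T) = (7/6)·(1 − 11.58/38.14) = 0.812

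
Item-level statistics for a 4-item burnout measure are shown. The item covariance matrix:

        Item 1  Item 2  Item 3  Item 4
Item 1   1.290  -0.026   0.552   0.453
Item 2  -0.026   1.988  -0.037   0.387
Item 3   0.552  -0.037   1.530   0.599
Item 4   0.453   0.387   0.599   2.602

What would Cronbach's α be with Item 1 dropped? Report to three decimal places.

Remaining items: Item 2, Item 3, Item 4 (k = 3).
ΣVar(i) = 1.988 + 1.530 + 2.602 = 6.120
Var(T) = 6.120 + 2 × 0.949 = 8.018
α (item deleted) = (3/2)·(1 − 6.120/8.018) = 0.355

Cronbach's α = 0.355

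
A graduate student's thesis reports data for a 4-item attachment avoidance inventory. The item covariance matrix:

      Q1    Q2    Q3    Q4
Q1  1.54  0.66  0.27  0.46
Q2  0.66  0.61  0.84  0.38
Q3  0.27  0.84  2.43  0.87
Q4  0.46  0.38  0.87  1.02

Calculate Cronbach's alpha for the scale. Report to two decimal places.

Σσᵢ² = 1.54 + 0.61 + 2.43 + 1.02 = 5.60
Sum of off-diagonal covariances = 3.48
σ²_total = 5.60 + 2 × 3.48 = 12.56
α = (k/(k−1))·(1 − Σσᵢ²/σ²_total) = (4/3)·(1 − 5.60/12.56) = 0.74

Cronbach's alpha = 0.74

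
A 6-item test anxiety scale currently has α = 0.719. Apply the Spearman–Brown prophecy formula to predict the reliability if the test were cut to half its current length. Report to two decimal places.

predicted reliability = 0.56

Length factor m = 1/2
α' = m·α / (1 − (1−m)·α)
   = 1/2 × 0.719 / (1 − (1 − 1/2) × 0.719)
   = 0.3595 / 0.6405 = 0.56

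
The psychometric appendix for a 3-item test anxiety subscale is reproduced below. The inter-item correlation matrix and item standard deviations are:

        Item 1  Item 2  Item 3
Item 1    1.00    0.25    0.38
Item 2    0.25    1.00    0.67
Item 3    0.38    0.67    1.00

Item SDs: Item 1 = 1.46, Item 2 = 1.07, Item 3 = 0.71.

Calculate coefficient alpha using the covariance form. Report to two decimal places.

Σσ²ᵢ = 1.46² + 1.07² + 0.71² = 3.7806
Covariances σ_ij = r_ij · s_i · s_j:
  σ(Item 1,Item 2) = 0.25 × 1.46 × 1.07 = 0.3906
  σ(Item 1,Item 3) = 0.38 × 1.46 × 0.71 = 0.3939
  σ(Item 2,Item 3) = 0.67 × 1.07 × 0.71 = 0.5090
σ²_T = Σσ²ᵢ + 2·Σσ_ij = 3.7806 + 2 × 1.2935 = 6.3676
α = (3/2)·(1 − 3.7806/6.3676) = 0.61

α = 0.61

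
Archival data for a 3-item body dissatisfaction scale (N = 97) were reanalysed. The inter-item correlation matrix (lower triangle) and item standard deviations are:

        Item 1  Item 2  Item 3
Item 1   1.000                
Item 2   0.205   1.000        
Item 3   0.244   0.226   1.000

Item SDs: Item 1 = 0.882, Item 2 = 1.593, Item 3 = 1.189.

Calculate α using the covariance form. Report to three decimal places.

α = 0.437

Σσ²ᵢ = 0.882² + 1.593² + 1.189² = 4.7293
Covariances σ_ij = r_ij · s_i · s_j:
  σ(Item 1,Item 2) = 0.205 × 0.882 × 1.593 = 0.2880
  σ(Item 1,Item 3) = 0.244 × 0.882 × 1.189 = 0.2559
  σ(Item 2,Item 3) = 0.226 × 1.593 × 1.189 = 0.4281
σ²_T = Σσ²ᵢ + 2·Σσ_ij = 4.7293 + 2 × 0.9720 = 6.6733
α = (3/2)·(1 − 4.7293/6.6733) = 0.437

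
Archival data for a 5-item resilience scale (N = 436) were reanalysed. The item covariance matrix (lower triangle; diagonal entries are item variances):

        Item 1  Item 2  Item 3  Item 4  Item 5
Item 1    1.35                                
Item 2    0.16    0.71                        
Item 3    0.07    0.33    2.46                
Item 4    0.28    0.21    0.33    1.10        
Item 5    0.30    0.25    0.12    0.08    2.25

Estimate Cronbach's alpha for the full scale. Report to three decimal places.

Cronbach's alpha = 0.439

Σσ²ᵢ = 1.35 + 0.71 + 2.46 + 1.10 + 2.25 = 7.87
Σ_{i<j} σ_ij = 2.13
Var(T) = 7.87 + 2 × 2.13 = 12.13
α = (k/(k−1))·(1 − Σσ²ᵢ/Var(T)) = (5/4)·(1 − 7.87/12.13) = 0.439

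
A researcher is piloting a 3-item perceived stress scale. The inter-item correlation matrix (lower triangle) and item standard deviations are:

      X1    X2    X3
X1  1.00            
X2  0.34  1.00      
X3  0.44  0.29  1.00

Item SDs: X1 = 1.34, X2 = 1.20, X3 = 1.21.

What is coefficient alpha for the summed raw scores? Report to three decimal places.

Σσ²ᵢ = 1.34² + 1.20² + 1.21² = 4.6997
Covariances σ_ij = r_ij · s_i · s_j:
  σ(X1,X2) = 0.34 × 1.34 × 1.20 = 0.5467
  σ(X1,X3) = 0.44 × 1.34 × 1.21 = 0.7134
  σ(X2,X3) = 0.29 × 1.20 × 1.21 = 0.4211
σ²_T = Σσ²ᵢ + 2·Σσ_ij = 4.6997 + 2 × 1.6812 = 8.0621
α = (3/2)·(1 − 4.6997/8.0621) = 0.626

coefficient alpha = 0.626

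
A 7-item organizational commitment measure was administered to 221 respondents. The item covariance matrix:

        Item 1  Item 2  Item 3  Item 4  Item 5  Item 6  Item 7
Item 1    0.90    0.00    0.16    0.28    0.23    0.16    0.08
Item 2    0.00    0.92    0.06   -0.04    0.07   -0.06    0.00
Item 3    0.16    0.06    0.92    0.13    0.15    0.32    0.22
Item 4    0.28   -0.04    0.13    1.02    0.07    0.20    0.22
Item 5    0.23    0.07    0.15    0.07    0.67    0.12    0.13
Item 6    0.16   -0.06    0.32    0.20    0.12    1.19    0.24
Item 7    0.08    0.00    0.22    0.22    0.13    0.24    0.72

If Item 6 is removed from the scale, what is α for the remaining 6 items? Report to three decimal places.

α = 0.487

Remaining items: Item 1, Item 2, Item 3, Item 4, Item 5, Item 7 (k = 6).
Σσᵢ² = 0.90 + 0.92 + 0.92 + 1.02 + 0.67 + 0.72 = 5.15
Var(T) = 5.15 + 2 × 1.76 = 8.67
α (item deleted) = (6/5)·(1 − 5.15/8.67) = 0.487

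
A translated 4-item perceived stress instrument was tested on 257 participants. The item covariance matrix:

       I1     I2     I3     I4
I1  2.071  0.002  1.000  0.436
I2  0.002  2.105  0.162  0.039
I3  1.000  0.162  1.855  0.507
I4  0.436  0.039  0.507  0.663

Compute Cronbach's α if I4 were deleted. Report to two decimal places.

α = 0.42

Remaining items: I1, I2, I3 (k = 3).
sum of item variances = 2.071 + 2.105 + 1.855 = 6.031
Var(T) = 6.031 + 2 × 1.164 = 8.359
α (item deleted) = (3/2)·(1 − 6.031/8.359) = 0.42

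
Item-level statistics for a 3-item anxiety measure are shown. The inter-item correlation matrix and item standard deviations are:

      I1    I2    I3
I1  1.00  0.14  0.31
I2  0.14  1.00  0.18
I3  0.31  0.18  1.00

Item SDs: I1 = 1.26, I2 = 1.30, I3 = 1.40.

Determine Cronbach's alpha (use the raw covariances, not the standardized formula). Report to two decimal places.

Σσ²ᵢ = 1.26² + 1.30² + 1.40² = 5.2376
Covariances σ_ij = r_ij · s_i · s_j:
  σ(I1,I2) = 0.14 × 1.26 × 1.30 = 0.2293
  σ(I1,I3) = 0.31 × 1.26 × 1.40 = 0.5468
  σ(I2,I3) = 0.18 × 1.30 × 1.40 = 0.3276
σ²_T = Σσ²ᵢ + 2·Σσ_ij = 5.2376 + 2 × 1.1037 = 7.4450
α = (3/2)·(1 − 5.2376/7.4450) = 0.44

α = 0.44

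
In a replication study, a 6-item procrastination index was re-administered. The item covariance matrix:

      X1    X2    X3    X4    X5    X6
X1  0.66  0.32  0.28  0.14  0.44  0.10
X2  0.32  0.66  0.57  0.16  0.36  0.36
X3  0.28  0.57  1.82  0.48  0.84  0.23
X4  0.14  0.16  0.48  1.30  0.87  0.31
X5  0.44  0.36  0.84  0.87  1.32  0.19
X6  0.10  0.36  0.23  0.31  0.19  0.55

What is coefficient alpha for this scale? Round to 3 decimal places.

Σσᵢ² = 0.66 + 0.66 + 1.82 + 1.30 + 1.32 + 0.55 = 6.31
Sum of the distinct covariances = 5.65
σ²_total = 6.31 + 2 × 5.65 = 17.61
α = (k/(k−1))·(1 − Σσᵢ²/σ²_total) = (6/5)·(1 − 6.31/17.61) = 0.770

α = 0.770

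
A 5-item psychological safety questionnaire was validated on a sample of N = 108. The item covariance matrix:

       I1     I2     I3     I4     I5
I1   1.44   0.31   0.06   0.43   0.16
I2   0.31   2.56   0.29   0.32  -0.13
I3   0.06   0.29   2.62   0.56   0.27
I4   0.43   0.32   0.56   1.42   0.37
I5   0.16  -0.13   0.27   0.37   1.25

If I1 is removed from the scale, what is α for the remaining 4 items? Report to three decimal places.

α = 0.400

Remaining items: I2, I3, I4, I5 (k = 4).
Σσ²ᵢ = 2.56 + 2.62 + 1.42 + 1.25 = 7.85
total variance = 7.85 + 2 × 1.68 = 11.21
α (item deleted) = (4/3)·(1 − 7.85/11.21) = 0.400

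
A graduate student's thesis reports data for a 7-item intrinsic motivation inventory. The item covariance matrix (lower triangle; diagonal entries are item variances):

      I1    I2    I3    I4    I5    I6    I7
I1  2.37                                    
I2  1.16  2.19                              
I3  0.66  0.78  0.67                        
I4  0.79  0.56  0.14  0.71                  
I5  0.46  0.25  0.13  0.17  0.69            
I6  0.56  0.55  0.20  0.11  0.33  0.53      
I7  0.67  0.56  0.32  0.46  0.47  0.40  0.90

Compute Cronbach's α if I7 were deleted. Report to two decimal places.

Cronbach's α = 0.79

Remaining items: I1, I2, I3, I4, I5, I6 (k = 6).
sum of item variances = 2.37 + 2.19 + 0.67 + 0.71 + 0.69 + 0.53 = 7.16
total variance = 7.16 + 2 × 6.85 = 20.86
α (item deleted) = (6/5)·(1 − 7.16/20.86) = 0.79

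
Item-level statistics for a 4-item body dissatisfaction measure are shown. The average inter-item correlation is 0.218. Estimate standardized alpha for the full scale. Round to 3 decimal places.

α = 0.527

Standardized α = k·r̄ / (1 + (k−1)·r̄) = 4 × 0.218 / (1 + 3 × 0.218)
  = 0.8720 / 1.6540 = 0.527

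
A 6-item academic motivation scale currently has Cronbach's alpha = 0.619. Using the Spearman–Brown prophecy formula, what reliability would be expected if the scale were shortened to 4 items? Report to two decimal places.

predicted reliability = 0.52

Length factor m = 4/6 = 0.6667
α' = m·α / (1 − (1−m)·α)
   = 4/6 × 0.619 / (1 − (1 − 4/6) × 0.619)
   = 0.4127 / 0.7937 = 0.52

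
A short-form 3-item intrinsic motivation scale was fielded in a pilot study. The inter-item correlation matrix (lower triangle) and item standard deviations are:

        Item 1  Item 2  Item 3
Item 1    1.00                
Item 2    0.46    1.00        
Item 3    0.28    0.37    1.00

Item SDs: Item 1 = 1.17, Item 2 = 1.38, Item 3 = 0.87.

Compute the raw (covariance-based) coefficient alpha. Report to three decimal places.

coefficient alpha = 0.633

Σσ²ᵢ = 1.17² + 1.38² + 0.87² = 4.0302
Covariances σ_ij = r_ij · s_i · s_j:
  σ(Item 1,Item 2) = 0.46 × 1.17 × 1.38 = 0.7427
  σ(Item 1,Item 3) = 0.28 × 1.17 × 0.87 = 0.2850
  σ(Item 2,Item 3) = 0.37 × 1.38 × 0.87 = 0.4442
σ²_T = Σσ²ᵢ + 2·Σσ_ij = 4.0302 + 2 × 1.4719 = 6.9740
α = (3/2)·(1 − 4.0302/6.9740) = 0.633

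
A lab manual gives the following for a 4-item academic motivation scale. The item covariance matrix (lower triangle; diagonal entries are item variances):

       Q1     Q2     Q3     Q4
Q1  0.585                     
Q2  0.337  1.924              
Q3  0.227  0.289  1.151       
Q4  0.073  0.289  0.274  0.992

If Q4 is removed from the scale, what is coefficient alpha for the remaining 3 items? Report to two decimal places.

coefficient alpha = 0.48

Remaining items: Q1, Q2, Q3 (k = 3).
Σσ²ᵢ = 0.585 + 1.924 + 1.151 = 3.660
σ²_total = 3.660 + 2 × 0.853 = 5.366
α (item deleted) = (3/2)·(1 − 3.660/5.366) = 0.48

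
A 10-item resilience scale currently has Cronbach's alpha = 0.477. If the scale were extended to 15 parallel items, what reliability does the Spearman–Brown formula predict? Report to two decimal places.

predicted reliability = 0.58

Length factor m = 15/10 = 1.5000
α' = m·α / (1 + (m−1)·α)
   = 15/10 × 0.477 / (1 + (15/10 − 1) × 0.477)
   = 0.7155 / 1.2385 = 0.58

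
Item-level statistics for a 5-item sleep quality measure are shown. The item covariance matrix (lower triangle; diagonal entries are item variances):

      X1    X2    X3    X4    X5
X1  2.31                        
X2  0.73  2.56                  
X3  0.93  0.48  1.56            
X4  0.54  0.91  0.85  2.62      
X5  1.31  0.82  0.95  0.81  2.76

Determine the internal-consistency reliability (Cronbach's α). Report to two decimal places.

sum of item variances = 2.31 + 2.56 + 1.56 + 2.62 + 2.76 = 11.81
Σ_{i<j} σ_ij = 8.33
Var(T) = 11.81 + 2 × 8.33 = 28.47
α = (k/(k−1))·(1 − sum of item variances/Var(T)) = (5/4)·(1 − 11.81/28.47) = 0.73

α = 0.73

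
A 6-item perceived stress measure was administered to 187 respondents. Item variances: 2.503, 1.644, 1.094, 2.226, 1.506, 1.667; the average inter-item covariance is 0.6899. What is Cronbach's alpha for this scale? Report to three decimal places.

Σσ²ᵢ = 2.503 + 1.644 + 1.094 + 2.226 + 1.506 + 1.667 = 10.640
Sum of the 15 distinct covariances = 15 × 0.6899 = 10.3485
σ²_total = Σσ²ᵢ + 2·Σcov = 10.640 + 2 × 10.3485 = 31.3370
α = (6/5)·(1 − 10.640/31.3370) = 0.793

α = 0.793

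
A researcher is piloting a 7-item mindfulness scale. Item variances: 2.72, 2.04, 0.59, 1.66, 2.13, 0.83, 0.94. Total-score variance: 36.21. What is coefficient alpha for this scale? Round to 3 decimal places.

Σσᵢ² = 2.72 + 2.04 + 0.59 + 1.66 + 2.13 + 0.83 + 0.94 = 10.91
α = (k/(k−1))·(1 − Σσᵢ²/σ²_T) = (7/6)·(1 − 10.91/36.21) = 0.815

α = 0.815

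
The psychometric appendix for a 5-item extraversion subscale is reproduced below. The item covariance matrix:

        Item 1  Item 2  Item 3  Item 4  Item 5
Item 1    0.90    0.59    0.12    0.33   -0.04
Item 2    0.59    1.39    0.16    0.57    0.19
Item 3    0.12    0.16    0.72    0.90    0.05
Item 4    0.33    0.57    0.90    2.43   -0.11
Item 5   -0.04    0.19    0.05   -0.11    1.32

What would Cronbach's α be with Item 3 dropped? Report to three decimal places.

Cronbach's α = 0.448

Remaining items: Item 1, Item 2, Item 4, Item 5 (k = 4).
Σσ²ᵢ = 0.90 + 1.39 + 2.43 + 1.32 = 6.04
σ²_total = 6.04 + 2 × 1.53 = 9.10
α (item deleted) = (4/3)·(1 − 6.04/9.10) = 0.448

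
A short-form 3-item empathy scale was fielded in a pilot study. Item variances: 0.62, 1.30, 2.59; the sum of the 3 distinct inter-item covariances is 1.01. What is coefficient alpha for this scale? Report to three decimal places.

Σσᵢ² = 0.62 + 1.30 + 2.59 = 4.51
Sum of distinct covariances = 1.01
total variance = Σσᵢ² + 2·Σcov = 4.51 + 2 × 1.01 = 6.53
α = (3/2)·(1 − 4.51/6.53) = 0.464

α = 0.464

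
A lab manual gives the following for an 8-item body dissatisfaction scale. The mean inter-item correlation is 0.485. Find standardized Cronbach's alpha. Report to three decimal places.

Standardized α = k·r̄ / (1 + (k−1)·r̄) = 8 × 0.485 / (1 + 7 × 0.485)
  = 3.8800 / 4.3950 = 0.883

α = 0.883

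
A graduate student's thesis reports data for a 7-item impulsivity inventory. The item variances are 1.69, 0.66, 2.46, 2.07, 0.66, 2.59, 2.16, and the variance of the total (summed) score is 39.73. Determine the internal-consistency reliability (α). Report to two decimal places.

α = 0.81

sum of item variances = 1.69 + 0.66 + 2.46 + 2.07 + 0.66 + 2.59 + 2.16 = 12.29
α = (k/(k−1))·(1 − sum of item variances/Var(T)) = (7/6)·(1 − 12.29/39.73) = 0.81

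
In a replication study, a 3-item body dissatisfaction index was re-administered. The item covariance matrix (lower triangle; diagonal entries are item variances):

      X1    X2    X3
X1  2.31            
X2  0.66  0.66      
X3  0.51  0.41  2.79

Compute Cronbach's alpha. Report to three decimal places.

Σσ²ᵢ = 2.31 + 0.66 + 2.79 = 5.76
Sum of the distinct covariances = 1.58
total variance = 5.76 + 2 × 1.58 = 8.92
α = (k/(k−1))·(1 − Σσ²ᵢ/total variance) = (3/2)·(1 − 5.76/8.92) = 0.531

Cronbach's alpha = 0.531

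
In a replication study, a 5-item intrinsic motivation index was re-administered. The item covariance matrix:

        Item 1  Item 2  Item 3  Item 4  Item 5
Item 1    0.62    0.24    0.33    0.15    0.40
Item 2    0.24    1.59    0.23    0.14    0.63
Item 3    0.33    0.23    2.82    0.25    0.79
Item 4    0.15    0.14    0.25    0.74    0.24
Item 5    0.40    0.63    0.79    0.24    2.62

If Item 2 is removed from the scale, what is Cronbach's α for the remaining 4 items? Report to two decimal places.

α = 0.52

Remaining items: Item 1, Item 3, Item 4, Item 5 (k = 4).
Σσᵢ² = 0.62 + 2.82 + 0.74 + 2.62 = 6.80
total variance = 6.80 + 2 × 2.16 = 11.12
α (item deleted) = (4/3)·(1 − 6.80/11.12) = 0.52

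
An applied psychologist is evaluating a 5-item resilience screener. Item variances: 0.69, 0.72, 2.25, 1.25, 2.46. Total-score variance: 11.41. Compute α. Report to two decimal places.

ΣVar(i) = 0.69 + 0.72 + 2.25 + 1.25 + 2.46 = 7.37
α = (k/(k−1))·(1 − ΣVar(i)/σ²_total) = (5/4)·(1 − 7.37/11.41) = 0.44

α = 0.44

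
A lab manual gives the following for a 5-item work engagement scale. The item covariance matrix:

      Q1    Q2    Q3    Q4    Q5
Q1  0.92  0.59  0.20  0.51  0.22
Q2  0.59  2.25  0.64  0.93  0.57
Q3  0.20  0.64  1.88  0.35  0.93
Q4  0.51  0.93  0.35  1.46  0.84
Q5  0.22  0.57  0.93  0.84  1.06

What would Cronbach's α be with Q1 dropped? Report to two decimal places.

Remaining items: Q2, Q3, Q4, Q5 (k = 4).
Σσᵢ² = 2.25 + 1.88 + 1.46 + 1.06 = 6.65
Var(T) = 6.65 + 2 × 4.26 = 15.17
α (item deleted) = (4/3)·(1 − 6.65/15.17) = 0.75

α = 0.75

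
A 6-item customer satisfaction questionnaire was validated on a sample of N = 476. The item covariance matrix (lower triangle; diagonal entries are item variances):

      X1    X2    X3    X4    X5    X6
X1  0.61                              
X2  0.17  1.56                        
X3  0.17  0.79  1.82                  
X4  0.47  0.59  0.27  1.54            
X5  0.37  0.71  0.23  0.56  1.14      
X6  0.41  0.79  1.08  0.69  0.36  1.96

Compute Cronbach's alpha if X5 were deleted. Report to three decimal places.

Remaining items: X1, X2, X3, X4, X6 (k = 5).
Σσ²ᵢ = 0.61 + 1.56 + 1.82 + 1.54 + 1.96 = 7.49
σ²_total = 7.49 + 2 × 5.43 = 18.35
α (item deleted) = (5/4)·(1 − 7.49/18.35) = 0.740

Cronbach's alpha = 0.740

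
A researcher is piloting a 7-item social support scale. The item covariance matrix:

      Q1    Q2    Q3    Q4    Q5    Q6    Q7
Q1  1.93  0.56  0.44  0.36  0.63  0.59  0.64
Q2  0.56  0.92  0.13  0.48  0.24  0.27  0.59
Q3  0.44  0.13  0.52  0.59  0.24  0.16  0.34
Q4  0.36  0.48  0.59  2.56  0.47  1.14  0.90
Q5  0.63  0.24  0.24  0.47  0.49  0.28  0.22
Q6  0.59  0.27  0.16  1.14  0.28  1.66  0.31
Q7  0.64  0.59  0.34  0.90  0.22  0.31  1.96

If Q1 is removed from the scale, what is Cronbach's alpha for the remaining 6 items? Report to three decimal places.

Remaining items: Q2, Q3, Q4, Q5, Q6, Q7 (k = 6).
Σσᵢ² = 0.92 + 0.52 + 2.56 + 0.49 + 1.66 + 1.96 = 8.11
total variance = 8.11 + 2 × 6.36 = 20.83
α (item deleted) = (6/5)·(1 − 8.11/20.83) = 0.733

Cronbach's alpha = 0.733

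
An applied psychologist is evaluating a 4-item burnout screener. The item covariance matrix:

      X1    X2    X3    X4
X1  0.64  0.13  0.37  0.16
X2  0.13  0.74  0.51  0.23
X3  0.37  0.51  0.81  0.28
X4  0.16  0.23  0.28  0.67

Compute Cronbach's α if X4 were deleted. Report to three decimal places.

α = 0.720

Remaining items: X1, X2, X3 (k = 3).
Σσ²ᵢ = 0.64 + 0.74 + 0.81 = 2.19
total variance = 2.19 + 2 × 1.01 = 4.21
α (item deleted) = (3/2)·(1 − 2.19/4.21) = 0.720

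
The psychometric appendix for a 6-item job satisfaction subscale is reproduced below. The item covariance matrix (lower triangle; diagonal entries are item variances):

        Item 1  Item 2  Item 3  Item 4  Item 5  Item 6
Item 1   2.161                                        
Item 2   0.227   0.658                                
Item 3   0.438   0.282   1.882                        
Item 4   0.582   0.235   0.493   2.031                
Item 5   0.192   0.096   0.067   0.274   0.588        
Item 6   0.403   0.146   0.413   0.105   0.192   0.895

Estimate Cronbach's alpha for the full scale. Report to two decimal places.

α = 0.60

ΣVar(i) = 2.161 + 0.658 + 1.882 + 2.031 + 0.588 + 0.895 = 8.215
Sum of the distinct covariances = 4.145
total variance = 8.215 + 2 × 4.145 = 16.505
α = (k/(k−1))·(1 − ΣVar(i)/total variance) = (6/5)·(1 − 8.215/16.505) = 0.60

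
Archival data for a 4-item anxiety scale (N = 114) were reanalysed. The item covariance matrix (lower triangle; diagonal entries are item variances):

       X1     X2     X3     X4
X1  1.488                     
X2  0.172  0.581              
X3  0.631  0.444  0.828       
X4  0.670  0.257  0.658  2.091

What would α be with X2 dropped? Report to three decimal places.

Remaining items: X1, X3, X4 (k = 3).
Σσ²ᵢ = 1.488 + 0.828 + 2.091 = 4.407
σ²_total = 4.407 + 2 × 1.959 = 8.325
α (item deleted) = (3/2)·(1 − 4.407/8.325) = 0.706

α = 0.706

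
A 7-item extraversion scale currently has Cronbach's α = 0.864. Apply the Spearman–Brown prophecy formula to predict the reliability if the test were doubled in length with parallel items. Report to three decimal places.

Length factor m = 2
α' = m·α / (1 + (m−1)·α)
   = 2 × 0.864 / (1 + (2 − 1) × 0.864)
   = 1.7280 / 1.8640 = 0.927

predicted reliability = 0.927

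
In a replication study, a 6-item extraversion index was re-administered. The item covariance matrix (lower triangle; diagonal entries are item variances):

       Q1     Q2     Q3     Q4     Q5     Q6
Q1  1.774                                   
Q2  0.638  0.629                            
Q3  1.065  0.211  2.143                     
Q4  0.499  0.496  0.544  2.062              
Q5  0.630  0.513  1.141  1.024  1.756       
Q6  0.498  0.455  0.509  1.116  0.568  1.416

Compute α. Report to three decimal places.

Σσ²ᵢ = 1.774 + 0.629 + 2.143 + 2.062 + 1.756 + 1.416 = 9.780
Sum of off-diagonal covariances = 9.907
σ²_T = 9.780 + 2 × 9.907 = 29.594
α = (k/(k−1))·(1 − Σσ²ᵢ/σ²_T) = (6/5)·(1 − 9.780/29.594) = 0.803

α = 0.803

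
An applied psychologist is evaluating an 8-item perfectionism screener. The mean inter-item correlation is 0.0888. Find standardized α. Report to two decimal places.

Standardized α = k·r̄ / (1 + (k−1)·r̄) = 8 × 0.0888 / (1 + 7 × 0.0888)
  = 0.7104 / 1.6216 = 0.44

α = 0.44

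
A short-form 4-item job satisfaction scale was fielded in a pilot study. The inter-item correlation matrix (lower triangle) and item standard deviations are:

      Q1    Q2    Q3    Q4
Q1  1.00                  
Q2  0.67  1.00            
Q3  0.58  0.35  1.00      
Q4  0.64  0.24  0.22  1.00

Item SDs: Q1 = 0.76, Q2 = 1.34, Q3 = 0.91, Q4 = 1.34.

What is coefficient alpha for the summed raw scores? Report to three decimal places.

Σσ²ᵢ = 0.76² + 1.34² + 0.91² + 1.34² = 4.9969
Covariances σ_ij = r_ij · s_i · s_j:
  σ(Q1,Q2) = 0.67 × 0.76 × 1.34 = 0.6823
  σ(Q1,Q3) = 0.58 × 0.76 × 0.91 = 0.4011
  σ(Q1,Q4) = 0.64 × 0.76 × 1.34 = 0.6518
  σ(Q2,Q3) = 0.35 × 1.34 × 0.91 = 0.4268
  σ(Q2,Q4) = 0.24 × 1.34 × 1.34 = 0.4309
  σ(Q3,Q4) = 0.22 × 0.91 × 1.34 = 0.2683
σ²_T = Σσ²ᵢ + 2·Σσ_ij = 4.9969 + 2 × 2.8612 = 10.7193
α = (4/3)·(1 − 4.9969/10.7193) = 0.712

α = 0.712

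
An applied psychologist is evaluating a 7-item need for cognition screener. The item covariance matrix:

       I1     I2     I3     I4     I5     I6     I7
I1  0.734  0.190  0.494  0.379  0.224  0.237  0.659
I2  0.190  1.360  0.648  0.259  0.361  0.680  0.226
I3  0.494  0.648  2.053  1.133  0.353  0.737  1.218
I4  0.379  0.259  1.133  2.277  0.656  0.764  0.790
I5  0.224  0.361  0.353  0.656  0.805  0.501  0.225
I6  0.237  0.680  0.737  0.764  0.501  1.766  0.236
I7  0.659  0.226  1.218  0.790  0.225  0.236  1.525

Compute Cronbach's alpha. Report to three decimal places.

Cronbach's alpha = 0.789

Σσ²ᵢ = 0.734 + 1.360 + 2.053 + 2.277 + 0.805 + 1.766 + 1.525 = 10.520
Σ_{i<j} σ_ij = 10.970
Var(T) = 10.520 + 2 × 10.970 = 32.460
α = (k/(k−1))·(1 − Σσ²ᵢ/Var(T)) = (7/6)·(1 − 10.520/32.460) = 0.789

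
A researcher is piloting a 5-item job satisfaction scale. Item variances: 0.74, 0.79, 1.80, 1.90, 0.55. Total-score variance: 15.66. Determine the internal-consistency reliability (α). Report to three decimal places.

α = 0.789

sum of item variances = 0.74 + 0.79 + 1.80 + 1.90 + 0.55 = 5.78
α = (k/(k−1))·(1 − sum of item variances/Var(T)) = (5/4)·(1 − 5.78/15.66) = 0.789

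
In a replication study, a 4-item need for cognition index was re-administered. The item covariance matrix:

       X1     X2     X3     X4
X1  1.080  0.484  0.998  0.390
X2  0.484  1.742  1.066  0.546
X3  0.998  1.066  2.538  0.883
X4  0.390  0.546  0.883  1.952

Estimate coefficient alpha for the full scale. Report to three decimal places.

sum of item variances = 1.080 + 1.742 + 2.538 + 1.952 = 7.312
Σ_{i<j} σ_ij = 4.367
total variance = 7.312 + 2 × 4.367 = 16.046
α = (k/(k−1))·(1 − sum of item variances/total variance) = (4/3)·(1 − 7.312/16.046) = 0.726

coefficient alpha = 0.726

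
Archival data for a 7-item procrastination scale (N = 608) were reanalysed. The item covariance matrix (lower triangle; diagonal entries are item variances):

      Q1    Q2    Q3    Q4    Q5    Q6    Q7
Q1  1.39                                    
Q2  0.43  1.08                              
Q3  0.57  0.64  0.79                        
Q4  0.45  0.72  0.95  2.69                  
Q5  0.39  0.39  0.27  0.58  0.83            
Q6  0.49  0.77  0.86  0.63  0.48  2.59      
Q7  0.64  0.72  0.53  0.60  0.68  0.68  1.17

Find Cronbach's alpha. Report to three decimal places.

Cronbach's alpha = 0.820

ΣVar(i) = 1.39 + 1.08 + 0.79 + 2.69 + 0.83 + 2.59 + 1.17 = 10.54
Σ_{i<j} σ_ij = 12.47
Var(T) = 10.54 + 2 × 12.47 = 35.48
α = (k/(k−1))·(1 − ΣVar(i)/Var(T)) = (7/6)·(1 − 10.54/35.48) = 0.820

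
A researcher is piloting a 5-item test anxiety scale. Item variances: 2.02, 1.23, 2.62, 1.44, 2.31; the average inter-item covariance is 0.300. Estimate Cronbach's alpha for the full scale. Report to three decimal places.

α = 0.480

Σσᵢ² = 2.02 + 1.23 + 2.62 + 1.44 + 2.31 = 9.62
Sum of the 10 distinct covariances = 10 × 0.300 = 3.000
σ²_total = Σσᵢ² + 2·Σcov = 9.62 + 2 × 3.000 = 15.620
α = (5/4)·(1 − 9.62/15.620) = 0.480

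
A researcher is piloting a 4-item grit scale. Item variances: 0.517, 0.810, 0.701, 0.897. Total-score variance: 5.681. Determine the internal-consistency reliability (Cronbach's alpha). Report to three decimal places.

α = 0.647

Σσ²ᵢ = 0.517 + 0.810 + 0.701 + 0.897 = 2.925
α = (k/(k−1))·(1 − Σσ²ᵢ/σ²_T) = (4/3)·(1 − 2.925/5.681) = 0.647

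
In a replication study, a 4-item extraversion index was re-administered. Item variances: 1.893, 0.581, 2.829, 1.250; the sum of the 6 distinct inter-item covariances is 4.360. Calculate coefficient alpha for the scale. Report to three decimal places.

coefficient alpha = 0.761

ΣVar(i) = 1.893 + 0.581 + 2.829 + 1.250 = 6.553
Sum of distinct covariances = 4.360
Var(T) = ΣVar(i) + 2·Σcov = 6.553 + 2 × 4.360 = 15.273
α = (4/3)·(1 − 6.553/15.273) = 0.761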